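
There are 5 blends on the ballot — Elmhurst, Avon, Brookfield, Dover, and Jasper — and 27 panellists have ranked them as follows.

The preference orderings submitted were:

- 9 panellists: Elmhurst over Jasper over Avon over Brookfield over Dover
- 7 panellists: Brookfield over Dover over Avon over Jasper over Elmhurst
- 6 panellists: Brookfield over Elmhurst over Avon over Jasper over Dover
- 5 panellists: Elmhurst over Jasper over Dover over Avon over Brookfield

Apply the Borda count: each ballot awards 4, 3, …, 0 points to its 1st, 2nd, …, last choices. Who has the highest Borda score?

Borda scores:
  Elmhurst: 9·4 + 7·0 + 6·3 + 5·4 = 74
  Avon: 9·2 + 7·2 + 6·2 + 5·1 = 49
  Brookfield: 9·1 + 7·4 + 6·4 + 5·0 = 61
  Dover: 9·0 + 7·3 + 6·0 + 5·2 = 31
  Jasper: 9·3 + 7·1 + 6·1 + 5·3 = 55
Elmhurst has the highest total.

Elmhurst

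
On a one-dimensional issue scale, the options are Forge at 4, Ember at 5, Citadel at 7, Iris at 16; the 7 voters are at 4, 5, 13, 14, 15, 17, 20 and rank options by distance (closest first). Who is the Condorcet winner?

Iris

With single-peaked preferences on a line, the Condorcet winner is the candidate closest to the median voter.
The median voter (position 14) is closest to Iris at 16.
Check: Iris vs Citadel — voters closer to Iris: 5 of 7.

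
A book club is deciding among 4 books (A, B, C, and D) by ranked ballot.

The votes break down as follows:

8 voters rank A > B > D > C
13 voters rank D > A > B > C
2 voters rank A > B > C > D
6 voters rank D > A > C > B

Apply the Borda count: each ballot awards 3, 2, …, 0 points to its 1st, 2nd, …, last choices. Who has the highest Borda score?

Borda scores:
  A: 8·3 + 13·2 + 2·3 + 6·2 = 68
  B: 8·2 + 13·1 + 2·2 + 6·0 = 33
  C: 8·0 + 13·0 + 2·1 + 6·1 = 8
  D: 8·1 + 13·3 + 2·0 + 6·3 = 65
A has the highest total.

A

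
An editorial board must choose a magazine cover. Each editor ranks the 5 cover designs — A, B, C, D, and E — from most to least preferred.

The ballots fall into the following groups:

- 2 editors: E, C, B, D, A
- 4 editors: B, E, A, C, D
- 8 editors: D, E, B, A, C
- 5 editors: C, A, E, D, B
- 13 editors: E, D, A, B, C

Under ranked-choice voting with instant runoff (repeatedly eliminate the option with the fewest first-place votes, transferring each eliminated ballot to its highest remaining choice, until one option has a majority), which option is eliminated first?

Round 1: E 15, D 8, C 5, B 4, A 0. A has the fewest and is eliminated.
Round 2: E 15, D 8, C 5, B 4. B has the fewest and is eliminated.
Round 3: E 19, D 8, C 5. E has a majority.

A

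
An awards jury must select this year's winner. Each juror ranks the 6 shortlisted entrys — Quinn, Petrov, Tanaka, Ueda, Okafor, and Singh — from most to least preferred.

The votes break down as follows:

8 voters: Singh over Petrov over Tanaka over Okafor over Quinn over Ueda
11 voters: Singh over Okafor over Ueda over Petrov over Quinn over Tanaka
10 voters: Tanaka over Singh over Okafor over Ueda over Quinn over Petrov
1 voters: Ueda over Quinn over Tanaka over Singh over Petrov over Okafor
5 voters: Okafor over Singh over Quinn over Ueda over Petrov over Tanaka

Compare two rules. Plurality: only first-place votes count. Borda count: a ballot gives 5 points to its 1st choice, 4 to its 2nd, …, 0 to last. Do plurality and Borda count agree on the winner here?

Yes

Plurality first-place counts: Quinn 0, Petrov 0, Tanaka 10, Ueda 1, Okafor 5, Singh 19 → Singh.
Borda totals: Quinn 48, Petrov 60, Tanaka 77, Ueda 68, Okafor 115, Singh 157 → Singh.
The two rules agree on Singh.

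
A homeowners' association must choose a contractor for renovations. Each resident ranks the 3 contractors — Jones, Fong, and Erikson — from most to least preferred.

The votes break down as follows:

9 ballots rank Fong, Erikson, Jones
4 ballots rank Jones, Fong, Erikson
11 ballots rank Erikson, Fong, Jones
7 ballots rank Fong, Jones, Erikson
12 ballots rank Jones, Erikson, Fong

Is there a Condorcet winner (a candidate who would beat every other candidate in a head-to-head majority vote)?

No

Head-to-head results (43 voters total):
Jones vs Fong: Fong wins 27–16.
Jones vs Erikson: Jones wins 23–20.
Fong vs Erikson: Erikson wins 23–20.
No candidate beats all others: Jones beats Erikson beats Fong beats Jones, a majority cycle.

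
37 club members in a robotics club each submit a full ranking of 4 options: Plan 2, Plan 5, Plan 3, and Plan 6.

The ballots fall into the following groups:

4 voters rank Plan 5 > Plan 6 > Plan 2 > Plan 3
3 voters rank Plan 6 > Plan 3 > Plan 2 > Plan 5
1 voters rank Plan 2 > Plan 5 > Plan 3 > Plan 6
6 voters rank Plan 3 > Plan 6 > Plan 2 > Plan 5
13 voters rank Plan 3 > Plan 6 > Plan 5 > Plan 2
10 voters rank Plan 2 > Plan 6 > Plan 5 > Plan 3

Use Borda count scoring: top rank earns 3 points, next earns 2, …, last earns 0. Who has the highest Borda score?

Plan 6

Borda scores:
  Plan 2: 4·1 + 3·1 + 3 + 6·1 + 13·0 + 10·3 = 46
  Plan 5: 4·3 + 3·0 + 2 + 6·0 + 13·1 + 10·1 = 37
  Plan 3: 4·0 + 3·2 + 1 + 6·3 + 13·3 + 10·0 = 64
  Plan 6: 4·2 + 3·3 + 0 + 6·2 + 13·2 + 10·2 = 75
Plan 6 has the highest total.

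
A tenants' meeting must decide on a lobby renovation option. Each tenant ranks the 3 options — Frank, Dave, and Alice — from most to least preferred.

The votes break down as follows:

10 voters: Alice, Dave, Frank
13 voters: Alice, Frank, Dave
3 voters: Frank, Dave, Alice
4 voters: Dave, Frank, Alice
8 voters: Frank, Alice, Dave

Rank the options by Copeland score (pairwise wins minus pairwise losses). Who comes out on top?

Alice

Pairwise results:
  Frank vs Dave: Frank wins 24–14.
  Frank vs Alice: Alice wins 23–15.
  Dave vs Alice: Alice wins 31–7.
Copeland scores (wins − losses):
  Frank: 1 − 1 = 0
  Dave: 0 − 2 = -2
  Alice: 2 − 0 = 2
Alice has the best Copeland score.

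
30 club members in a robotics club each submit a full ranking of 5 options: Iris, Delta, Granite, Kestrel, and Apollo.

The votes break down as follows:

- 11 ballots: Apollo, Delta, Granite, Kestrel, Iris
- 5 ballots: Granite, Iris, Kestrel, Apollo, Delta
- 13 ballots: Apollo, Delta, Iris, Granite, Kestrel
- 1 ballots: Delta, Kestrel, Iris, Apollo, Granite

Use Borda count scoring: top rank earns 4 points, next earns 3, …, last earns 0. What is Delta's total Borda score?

Borda scores:
  Iris: 11·0 + 5·3 + 13·2 + 2 = 43
  Delta: 11·3 + 5·0 + 13·3 + 4 = 76
  Granite: 11·2 + 5·4 + 13·1 + 0 = 55
  Kestrel: 11·1 + 5·2 + 13·0 + 3 = 24
  Apollo: 11·4 + 5·1 + 13·4 + 1 = 102

76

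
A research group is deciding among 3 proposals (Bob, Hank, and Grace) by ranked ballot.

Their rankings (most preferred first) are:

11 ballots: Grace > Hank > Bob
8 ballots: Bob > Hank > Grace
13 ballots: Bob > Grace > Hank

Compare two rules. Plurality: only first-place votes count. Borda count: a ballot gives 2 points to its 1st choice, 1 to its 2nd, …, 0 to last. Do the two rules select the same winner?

Yes

Plurality first-place counts: Bob 21, Hank 0, Grace 11 → Bob.
Borda totals: Bob 42, Hank 19, Grace 35 → Bob.
The two rules agree on Bob.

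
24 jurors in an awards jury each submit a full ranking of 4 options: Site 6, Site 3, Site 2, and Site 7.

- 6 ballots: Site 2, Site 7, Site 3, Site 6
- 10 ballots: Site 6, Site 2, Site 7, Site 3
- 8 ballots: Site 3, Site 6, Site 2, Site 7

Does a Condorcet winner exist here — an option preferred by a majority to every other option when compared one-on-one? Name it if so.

No Condorcet winner

Head-to-head results (24 voters total):
Site 6 vs Site 3: Site 3 wins 14–10.
Site 6 vs Site 2: Site 6 wins 18–6.
Site 6 vs Site 7: Site 6 wins 18–6.
Site 3 vs Site 2: Site 2 wins 16–8.
Site 3 vs Site 7: Site 7 wins 16–8.
Site 2 vs Site 7: Site 2 wins 24–0.
No candidate beats all others: Site 6 beats Site 2 beats Site 3 beats Site 6, a majority cycle.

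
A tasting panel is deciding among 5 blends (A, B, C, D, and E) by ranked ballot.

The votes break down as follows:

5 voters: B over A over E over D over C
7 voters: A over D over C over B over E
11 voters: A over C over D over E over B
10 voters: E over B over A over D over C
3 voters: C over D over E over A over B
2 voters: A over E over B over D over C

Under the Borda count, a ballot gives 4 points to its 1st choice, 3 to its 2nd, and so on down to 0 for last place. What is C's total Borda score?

Borda scores:
  A: 5·3 + 7·4 + 11·4 + 10·2 + 3·1 + 2·4 = 118
  B: 5·4 + 7·1 + 11·0 + 10·3 + 3·0 + 2·2 = 61
  C: 5·0 + 7·2 + 11·3 + 10·0 + 3·4 + 2·0 = 59
  D: 5·1 + 7·3 + 11·2 + 10·1 + 3·3 + 2·1 = 69
  E: 5·2 + 7·0 + 11·1 + 10·4 + 3·2 + 2·3 = 73

59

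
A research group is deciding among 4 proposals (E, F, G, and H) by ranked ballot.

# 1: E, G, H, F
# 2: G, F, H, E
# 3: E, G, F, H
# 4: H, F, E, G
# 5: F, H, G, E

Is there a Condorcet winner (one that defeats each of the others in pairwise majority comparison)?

No

Head-to-head results (5 voters total):
E vs F: F wins 3–2.
E vs G: E wins 3–2.
E vs H: H wins 3–2.
F vs G: G wins 3–2.
F vs H: F wins 3–2.
G vs H: G wins 3–2.
No candidate beats all others: E beats G beats F beats E, a majority cycle.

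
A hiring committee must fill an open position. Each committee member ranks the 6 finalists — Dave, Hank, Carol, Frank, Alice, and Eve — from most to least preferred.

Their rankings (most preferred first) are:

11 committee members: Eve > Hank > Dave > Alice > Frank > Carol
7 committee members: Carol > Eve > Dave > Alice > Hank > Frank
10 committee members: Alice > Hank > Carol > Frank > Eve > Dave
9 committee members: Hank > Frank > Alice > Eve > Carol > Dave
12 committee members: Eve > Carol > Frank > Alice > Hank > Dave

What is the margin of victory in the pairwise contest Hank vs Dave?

Ballots ranking Hank above Dave: 11+10+9+12 = 42.
Ballots ranking Dave above Hank: 7.
Hank wins 42–7, a margin of 35.

35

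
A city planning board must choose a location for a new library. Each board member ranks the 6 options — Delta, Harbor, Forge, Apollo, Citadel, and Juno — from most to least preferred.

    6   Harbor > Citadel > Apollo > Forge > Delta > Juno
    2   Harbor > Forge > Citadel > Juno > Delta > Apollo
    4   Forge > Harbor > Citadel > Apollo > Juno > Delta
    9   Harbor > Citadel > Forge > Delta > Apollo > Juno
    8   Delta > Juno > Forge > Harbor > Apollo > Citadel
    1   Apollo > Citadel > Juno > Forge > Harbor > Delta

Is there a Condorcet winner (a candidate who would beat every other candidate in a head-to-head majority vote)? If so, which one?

Head-to-head results (30 voters total):
Delta vs Harbor: Harbor wins 22–8.
Delta vs Forge: Forge wins 22–8.
Delta vs Apollo: Delta wins 19–11.
Delta vs Citadel: Citadel wins 22–8.
Delta vs Juno: Delta wins 23–7.
Harbor vs Forge: Harbor wins 17–13.
Harbor vs Apollo: Harbor wins 29–1.
Harbor vs Citadel: Harbor wins 29–1.
Harbor vs Juno: Harbor wins 21–9.
Forge vs Apollo: Forge wins 23–7.
Forge vs Citadel: Citadel wins 16–14.
Forge vs Juno: Forge wins 21–9.
Apollo vs Citadel: Citadel wins 21–9.
Apollo vs Juno: Apollo wins 20–10.
Citadel vs Juno: Citadel wins 22–8.
Harbor beats each rival — Delta (22–8), Forge (17–13), Apollo (29–1), Citadel (29–1), Juno (21–9) — so Harbor is the Condorcet winner.

Harbor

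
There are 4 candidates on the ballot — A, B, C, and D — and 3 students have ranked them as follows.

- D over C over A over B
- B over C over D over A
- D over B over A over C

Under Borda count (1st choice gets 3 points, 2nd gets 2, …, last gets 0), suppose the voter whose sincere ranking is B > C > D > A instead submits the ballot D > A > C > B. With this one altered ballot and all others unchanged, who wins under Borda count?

D

Borda totals with the altered ballot: A 4, B 2, C 3, D 9.
The winner is unchanged: still D.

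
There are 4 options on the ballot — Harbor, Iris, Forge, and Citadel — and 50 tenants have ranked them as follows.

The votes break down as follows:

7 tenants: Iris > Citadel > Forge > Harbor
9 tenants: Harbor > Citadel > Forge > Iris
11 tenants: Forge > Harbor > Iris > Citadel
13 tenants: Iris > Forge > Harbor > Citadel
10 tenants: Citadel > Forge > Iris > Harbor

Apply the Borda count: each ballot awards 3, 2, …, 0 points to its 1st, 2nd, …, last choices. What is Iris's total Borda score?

81

Borda scores:
  Harbor: 7·0 + 9·3 + 11·2 + 13·1 + 10·0 = 62
  Iris: 7·3 + 9·0 + 11·1 + 13·3 + 10·1 = 81
  Forge: 7·1 + 9·1 + 11·3 + 13·2 + 10·2 = 95
  Citadel: 7·2 + 9·2 + 11·0 + 13·0 + 10·3 = 62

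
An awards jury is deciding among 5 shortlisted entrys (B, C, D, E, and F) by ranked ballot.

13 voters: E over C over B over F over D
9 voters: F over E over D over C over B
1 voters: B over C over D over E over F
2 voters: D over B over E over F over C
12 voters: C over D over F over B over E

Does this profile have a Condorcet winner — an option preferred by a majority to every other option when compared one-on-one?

Head-to-head results (37 voters total):
B vs C: C wins 34–3.
B vs D: D wins 23–14.
B vs E: E wins 22–15.
B vs F: F wins 21–16.
C vs D: C wins 26–11.
C vs E: E wins 24–13.
C vs F: C wins 26–11.
D vs E: E wins 22–15.
D vs F: F wins 22–15.
E vs F: F wins 21–16.
No candidate beats all others: C beats F beats E beats C, a majority cycle.

No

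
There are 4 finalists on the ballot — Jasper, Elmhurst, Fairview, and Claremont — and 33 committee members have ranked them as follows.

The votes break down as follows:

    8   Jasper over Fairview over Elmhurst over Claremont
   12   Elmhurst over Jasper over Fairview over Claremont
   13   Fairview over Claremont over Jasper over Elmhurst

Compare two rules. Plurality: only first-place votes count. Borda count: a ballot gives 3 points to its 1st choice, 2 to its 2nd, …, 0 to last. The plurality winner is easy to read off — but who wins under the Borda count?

Plurality first-place counts: Jasper 8, Elmhurst 12, Fairview 13, Claremont 0 → Fairview.
Borda totals: Jasper 61, Elmhurst 44, Fairview 67, Claremont 26 → Fairview.

Fairview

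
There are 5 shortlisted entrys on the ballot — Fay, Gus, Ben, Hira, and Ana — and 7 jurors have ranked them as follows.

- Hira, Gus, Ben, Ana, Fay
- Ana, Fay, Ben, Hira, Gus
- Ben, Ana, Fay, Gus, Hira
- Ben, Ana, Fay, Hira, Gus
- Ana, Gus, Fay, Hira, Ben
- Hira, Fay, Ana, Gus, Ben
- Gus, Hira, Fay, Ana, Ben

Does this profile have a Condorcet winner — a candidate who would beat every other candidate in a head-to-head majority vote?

Yes

Head-to-head results (7 voters total):
Fay vs Gus: Fay wins 4–3.
Fay vs Ben: Fay wins 4–3.
Fay vs Hira: Fay wins 4–3.
Fay vs Ana: Ana wins 5–2.
Gus vs Ben: Gus wins 4–3.
Gus vs Hira: Hira wins 4–3.
Gus vs Ana: Ana wins 5–2.
Ben vs Hira: Hira wins 4–3.
Ben vs Ana: Ana wins 4–3.
Hira vs Ana: Ana wins 4–3.
Ana beats each rival — Fay (5–2), Gus (5–2), Ben (4–3), Hira (4–3) — so Ana is the Condorcet winner.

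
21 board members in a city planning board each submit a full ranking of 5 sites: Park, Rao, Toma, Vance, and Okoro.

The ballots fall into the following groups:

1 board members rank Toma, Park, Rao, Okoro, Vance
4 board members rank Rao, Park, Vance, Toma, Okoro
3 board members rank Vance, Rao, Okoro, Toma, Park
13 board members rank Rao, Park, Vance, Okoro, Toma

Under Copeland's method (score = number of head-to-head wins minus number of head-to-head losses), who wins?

Pairwise results:
  Park vs Rao: Rao wins 20–1.
  Park vs Toma: Park wins 17–4.
  Park vs Vance: Park wins 18–3.
  Park vs Okoro: Park wins 18–3.
  Rao vs Toma: Rao wins 20–1.
  Rao vs Vance: Rao wins 18–3.
  Rao vs Okoro: Rao wins 21–0.
  Toma vs Vance: Vance wins 20–1.
  Toma vs Okoro: Okoro wins 16–5.
  Vance vs Okoro: Vance wins 20–1.
Copeland scores (wins − losses):
  Park: 3 − 1 = 2
  Rao: 4 − 0 = 4
  Toma: 0 − 4 = -4
  Vance: 2 − 2 = 0
  Okoro: 1 − 3 = -2
Rao has the best Copeland score.

Rao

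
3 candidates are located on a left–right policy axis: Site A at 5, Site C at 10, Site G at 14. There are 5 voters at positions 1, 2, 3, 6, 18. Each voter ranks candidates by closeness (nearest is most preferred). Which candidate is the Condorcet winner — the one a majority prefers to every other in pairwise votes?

With single-peaked preferences on a line, the Condorcet winner is the candidate closest to the median voter.
The median voter (position 3) is closest to Site A at 5.
Check: Site A vs Site C — voters closer to Site A: 4 of 5.

Site A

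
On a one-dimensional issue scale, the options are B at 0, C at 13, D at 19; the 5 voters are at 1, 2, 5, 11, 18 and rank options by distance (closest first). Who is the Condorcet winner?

With single-peaked preferences on a line, the Condorcet winner is the candidate closest to the median voter.
The median voter (position 5) is closest to B at 0.
Check: B vs D — voters closer to B: 3 of 5.

B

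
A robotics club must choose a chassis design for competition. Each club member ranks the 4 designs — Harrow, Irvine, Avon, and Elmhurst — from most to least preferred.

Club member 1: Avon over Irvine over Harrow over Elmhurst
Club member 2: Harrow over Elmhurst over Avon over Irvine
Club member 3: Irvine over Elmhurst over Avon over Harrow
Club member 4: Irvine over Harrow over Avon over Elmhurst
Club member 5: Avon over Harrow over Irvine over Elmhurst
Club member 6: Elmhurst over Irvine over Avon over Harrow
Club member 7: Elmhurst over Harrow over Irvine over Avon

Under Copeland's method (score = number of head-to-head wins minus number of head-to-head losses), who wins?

Irvine

Pairwise results:
  Harrow vs Irvine: Irvine wins 4–3.
  Harrow vs Avon: Avon wins 4–3.
  Harrow vs Elmhurst: Harrow wins 4–3.
  Irvine vs Avon: Irvine wins 4–3.
  Irvine vs Elmhurst: Irvine wins 4–3.
  Avon vs Elmhurst: Elmhurst wins 4–3.
Copeland scores (wins − losses):
  Harrow: 1 − 2 = -1
  Irvine: 3 − 0 = 3
  Avon: 1 − 2 = -1
  Elmhurst: 1 − 2 = -1
Irvine has the best Copeland score.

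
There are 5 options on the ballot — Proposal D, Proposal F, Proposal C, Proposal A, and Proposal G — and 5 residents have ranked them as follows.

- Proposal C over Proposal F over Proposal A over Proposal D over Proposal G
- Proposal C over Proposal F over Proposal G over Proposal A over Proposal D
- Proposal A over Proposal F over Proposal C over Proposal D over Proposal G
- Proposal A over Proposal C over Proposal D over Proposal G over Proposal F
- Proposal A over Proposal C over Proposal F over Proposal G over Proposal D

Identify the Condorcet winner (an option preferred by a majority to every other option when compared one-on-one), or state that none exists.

Head-to-head results (5 voters total):
Proposal D vs Proposal F: Proposal F wins 4–1.
Proposal D vs Proposal C: Proposal C wins 5–0.
Proposal D vs Proposal A: Proposal A wins 5–0.
Proposal D vs Proposal G: Proposal D wins 3–2.
Proposal F vs Proposal C: Proposal C wins 4–1.
Proposal F vs Proposal A: Proposal A wins 3–2.
Proposal F vs Proposal G: Proposal F wins 4–1.
Proposal C vs Proposal A: Proposal A wins 3–2.
Proposal C vs Proposal G: Proposal C wins 5–0.
Proposal A vs Proposal G: Proposal A wins 4–1.
Proposal A beats each rival — Proposal D (5–0), Proposal F (3–2), Proposal C (3–2), Proposal G (4–1) — so Proposal A is the Condorcet winner.

Proposal A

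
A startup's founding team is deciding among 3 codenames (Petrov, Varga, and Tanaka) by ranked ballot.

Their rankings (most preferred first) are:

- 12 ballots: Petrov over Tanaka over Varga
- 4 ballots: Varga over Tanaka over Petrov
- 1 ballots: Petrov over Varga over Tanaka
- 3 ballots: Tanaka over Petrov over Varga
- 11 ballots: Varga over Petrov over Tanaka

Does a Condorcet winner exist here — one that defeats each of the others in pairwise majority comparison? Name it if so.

Head-to-head results (31 voters total):
Petrov vs Varga: Petrov wins 16–15.
Petrov vs Tanaka: Petrov wins 24–7.
Varga vs Tanaka: Varga wins 16–15.
Petrov beats each rival — Varga (16–15), Tanaka (24–7) — so Petrov is the Condorcet winner.

Petrov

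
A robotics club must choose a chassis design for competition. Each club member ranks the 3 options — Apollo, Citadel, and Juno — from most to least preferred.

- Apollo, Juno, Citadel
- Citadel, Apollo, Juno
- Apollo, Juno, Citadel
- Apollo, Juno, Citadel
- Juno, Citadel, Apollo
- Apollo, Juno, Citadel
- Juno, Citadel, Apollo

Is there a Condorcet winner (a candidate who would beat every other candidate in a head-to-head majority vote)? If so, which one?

Apollo

Head-to-head results (7 voters total):
Apollo vs Citadel: Apollo wins 4–3.
Apollo vs Juno: Apollo wins 5–2.
Citadel vs Juno: Juno wins 6–1.
Apollo beats each rival — Citadel (4–3), Juno (5–2) — so Apollo is the Condorcet winner.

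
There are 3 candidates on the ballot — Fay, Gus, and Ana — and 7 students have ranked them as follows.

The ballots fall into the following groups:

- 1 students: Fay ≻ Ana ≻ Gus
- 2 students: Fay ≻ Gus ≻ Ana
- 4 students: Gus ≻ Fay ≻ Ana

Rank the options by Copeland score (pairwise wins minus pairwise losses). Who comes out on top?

Gus

Pairwise results:
  Fay vs Gus: Gus wins 4–3.
  Fay vs Ana: Fay wins 7–0.
  Gus vs Ana: Gus wins 6–1.
Copeland scores (wins − losses):
  Fay: 1 − 1 = 0
  Gus: 2 − 0 = 2
  Ana: 0 − 2 = -2
Gus has the best Copeland score.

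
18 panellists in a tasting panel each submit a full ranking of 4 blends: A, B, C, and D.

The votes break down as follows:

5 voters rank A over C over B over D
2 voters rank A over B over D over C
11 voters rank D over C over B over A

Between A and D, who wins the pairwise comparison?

Ballots ranking A above D: 5+2 = 7.
Ballots ranking D above A: 11.
D wins the head-to-head, 11–7.

D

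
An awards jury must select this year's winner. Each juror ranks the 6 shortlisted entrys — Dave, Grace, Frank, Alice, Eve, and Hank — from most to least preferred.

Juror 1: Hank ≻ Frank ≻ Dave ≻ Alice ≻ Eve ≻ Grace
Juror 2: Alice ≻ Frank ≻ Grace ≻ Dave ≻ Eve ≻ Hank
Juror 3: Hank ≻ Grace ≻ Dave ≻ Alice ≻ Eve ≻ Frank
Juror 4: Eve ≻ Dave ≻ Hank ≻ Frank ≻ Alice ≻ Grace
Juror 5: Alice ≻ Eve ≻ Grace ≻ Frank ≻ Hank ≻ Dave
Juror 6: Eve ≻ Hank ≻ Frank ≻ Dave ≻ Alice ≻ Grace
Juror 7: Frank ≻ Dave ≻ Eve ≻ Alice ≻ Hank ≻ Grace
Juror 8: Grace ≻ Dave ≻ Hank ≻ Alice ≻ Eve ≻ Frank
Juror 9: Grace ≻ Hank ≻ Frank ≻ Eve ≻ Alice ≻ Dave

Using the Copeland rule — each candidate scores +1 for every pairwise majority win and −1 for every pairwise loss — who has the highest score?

Pairwise results:
  Dave vs Grace: Grace wins 5–4.
  Dave vs Frank: Frank wins 6–3.
  Dave vs Alice: Dave wins 6–3.
  Dave vs Eve: Dave wins 5–4.
  Dave vs Hank: Hank wins 5–4.
  Grace vs Frank: Frank wins 5–4.
  Grace vs Alice: Alice wins 6–3.
  Grace vs Eve: Eve wins 5–4.
  Grace vs Hank: Hank wins 5–4.
  Frank vs Alice: Frank wins 5–4.
  Frank vs Eve: Eve wins 5–4.
  Frank vs Hank: Hank wins 6–3.
  Alice vs Eve: Alice wins 5–4.
  Alice vs Hank: Hank wins 6–3.
  Eve vs Hank: Eve wins 5–4.
Copeland scores (wins − losses):
  Dave: 2 − 3 = -1
  Grace: 1 − 4 = -3
  Frank: 3 − 2 = 1
  Alice: 2 − 3 = -1
  Eve: 3 − 2 = 1
  Hank: 4 − 1 = 3
Hank has the best Copeland score.

Hank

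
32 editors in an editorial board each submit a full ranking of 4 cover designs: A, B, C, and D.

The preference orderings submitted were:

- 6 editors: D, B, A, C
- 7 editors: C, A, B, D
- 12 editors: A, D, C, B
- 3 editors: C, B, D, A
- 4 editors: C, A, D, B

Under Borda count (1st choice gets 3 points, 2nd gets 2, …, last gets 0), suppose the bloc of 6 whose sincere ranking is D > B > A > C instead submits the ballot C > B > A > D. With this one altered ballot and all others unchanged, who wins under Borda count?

C

Borda totals with the altered ballot: A 64, B 25, C 72, D 31.
The switch changes the winner from A to C.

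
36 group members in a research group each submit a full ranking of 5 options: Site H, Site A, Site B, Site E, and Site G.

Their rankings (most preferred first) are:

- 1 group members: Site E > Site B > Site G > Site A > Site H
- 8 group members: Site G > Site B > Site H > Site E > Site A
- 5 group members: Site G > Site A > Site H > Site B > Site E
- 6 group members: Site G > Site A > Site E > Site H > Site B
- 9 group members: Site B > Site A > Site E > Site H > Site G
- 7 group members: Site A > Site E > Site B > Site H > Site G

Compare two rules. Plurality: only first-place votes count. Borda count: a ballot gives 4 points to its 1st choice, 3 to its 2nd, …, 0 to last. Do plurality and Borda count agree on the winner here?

No

Plurality first-place counts: Site H 0, Site A 7, Site B 9, Site E 1, Site G 19 → Site G.
Borda totals: Site H 48, Site A 89, Site B 82, Site E 63, Site G 78 → Site A.
The two rules disagree: plurality picks Site G, Borda picks Site A.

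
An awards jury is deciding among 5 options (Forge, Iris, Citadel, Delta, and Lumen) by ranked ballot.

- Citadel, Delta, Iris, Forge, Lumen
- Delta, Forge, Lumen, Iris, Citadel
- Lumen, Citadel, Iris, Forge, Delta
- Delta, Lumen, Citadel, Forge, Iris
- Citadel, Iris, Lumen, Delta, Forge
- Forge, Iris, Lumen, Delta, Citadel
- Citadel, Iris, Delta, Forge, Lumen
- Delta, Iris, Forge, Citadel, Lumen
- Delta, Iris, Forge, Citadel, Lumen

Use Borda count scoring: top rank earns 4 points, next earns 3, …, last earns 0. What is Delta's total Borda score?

23

Borda scores:
  Forge: 1 + 3 + 1 + 1 + 0 + 4 + 1 + 2 + 2 = 15
  Iris: 2 + 1 + 2 + 0 + 3 + 3 + 3 + 3 + 3 = 20
  Citadel: 4 + 0 + 3 + 2 + 4 + 0 + 4 + 1 + 1 = 19
  Delta: 3 + 4 + 0 + 4 + 1 + 1 + 2 + 4 + 4 = 23
  Lumen: 0 + 2 + 4 + 3 + 2 + 2 + 0 + 0 + 0 = 13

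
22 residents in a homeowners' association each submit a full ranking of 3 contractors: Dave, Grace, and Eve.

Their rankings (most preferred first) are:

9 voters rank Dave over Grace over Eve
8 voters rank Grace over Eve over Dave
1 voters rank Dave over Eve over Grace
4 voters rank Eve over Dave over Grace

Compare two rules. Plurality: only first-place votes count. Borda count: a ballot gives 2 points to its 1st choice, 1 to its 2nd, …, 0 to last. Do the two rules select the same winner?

No

Plurality first-place counts: Dave 10, Grace 8, Eve 4 → Dave.
Borda totals: Dave 24, Grace 25, Eve 17 → Grace.
The two rules disagree: plurality picks Dave, Borda picks Grace.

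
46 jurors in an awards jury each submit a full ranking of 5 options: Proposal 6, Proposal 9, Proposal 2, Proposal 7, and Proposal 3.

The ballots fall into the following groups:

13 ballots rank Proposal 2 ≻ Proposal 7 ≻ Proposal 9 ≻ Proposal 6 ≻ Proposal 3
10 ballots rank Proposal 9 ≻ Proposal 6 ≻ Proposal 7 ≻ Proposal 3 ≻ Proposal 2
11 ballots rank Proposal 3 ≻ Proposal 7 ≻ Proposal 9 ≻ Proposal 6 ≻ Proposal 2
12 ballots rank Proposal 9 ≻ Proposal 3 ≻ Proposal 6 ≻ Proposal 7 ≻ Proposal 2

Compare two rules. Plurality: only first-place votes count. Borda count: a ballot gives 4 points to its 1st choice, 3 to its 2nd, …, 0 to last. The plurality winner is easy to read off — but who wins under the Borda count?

Proposal 9

Plurality first-place counts: Proposal 6 0, Proposal 9 22, Proposal 2 13, Proposal 7 0, Proposal 3 11 → Proposal 9.
Borda totals: Proposal 6 78, Proposal 9 136, Proposal 2 52, Proposal 7 104, Proposal 3 90 → Proposal 9.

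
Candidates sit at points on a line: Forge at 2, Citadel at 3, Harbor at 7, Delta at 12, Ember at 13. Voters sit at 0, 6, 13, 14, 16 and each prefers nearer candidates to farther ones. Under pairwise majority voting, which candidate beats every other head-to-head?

Ember

With single-peaked preferences on a line, the Condorcet winner is the candidate closest to the median voter.
The median voter (position 13) is closest to Ember at 13.
Check: Ember vs Harbor — voters closer to Ember: 3 of 5.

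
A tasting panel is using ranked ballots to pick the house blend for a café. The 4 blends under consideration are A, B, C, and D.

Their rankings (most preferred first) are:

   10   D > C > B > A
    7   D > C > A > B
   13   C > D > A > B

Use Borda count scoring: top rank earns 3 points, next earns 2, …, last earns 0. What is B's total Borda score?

Borda scores:
  A: 10·0 + 7·1 + 13·1 = 20
  B: 10·1 + 7·0 + 13·0 = 10
  C: 10·2 + 7·2 + 13·3 = 73
  D: 10·3 + 7·3 + 13·2 = 77

10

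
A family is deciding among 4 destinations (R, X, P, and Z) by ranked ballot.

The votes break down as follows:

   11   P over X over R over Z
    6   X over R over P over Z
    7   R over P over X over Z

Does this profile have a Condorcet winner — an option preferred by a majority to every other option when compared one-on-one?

Head-to-head results (24 voters total):
R vs X: X wins 17–7.
R vs P: R wins 13–11.
R vs Z: R wins 24–0.
X vs P: P wins 18–6.
X vs Z: X wins 24–0.
P vs Z: P wins 24–0.
No candidate beats all others: R beats P beats X beats R, a majority cycle.

No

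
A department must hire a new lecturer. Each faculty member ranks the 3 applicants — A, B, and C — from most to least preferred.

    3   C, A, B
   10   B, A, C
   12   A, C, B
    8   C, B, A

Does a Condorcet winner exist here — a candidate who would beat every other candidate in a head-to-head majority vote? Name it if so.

There is no Condorcet winner

Head-to-head results (33 voters total):
A vs B: B wins 18–15.
A vs C: A wins 22–11.
B vs C: C wins 23–10.
No candidate beats all others: A beats C beats B beats A, a majority cycle.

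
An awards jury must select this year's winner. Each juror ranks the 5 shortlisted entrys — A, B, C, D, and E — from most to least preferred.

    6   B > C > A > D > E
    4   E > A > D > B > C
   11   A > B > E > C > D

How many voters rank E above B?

4

Ballots ranking E above B: 4.
Ballots ranking B above E: 6+11 = 17.
So 4 of 21 voters prefer E to B.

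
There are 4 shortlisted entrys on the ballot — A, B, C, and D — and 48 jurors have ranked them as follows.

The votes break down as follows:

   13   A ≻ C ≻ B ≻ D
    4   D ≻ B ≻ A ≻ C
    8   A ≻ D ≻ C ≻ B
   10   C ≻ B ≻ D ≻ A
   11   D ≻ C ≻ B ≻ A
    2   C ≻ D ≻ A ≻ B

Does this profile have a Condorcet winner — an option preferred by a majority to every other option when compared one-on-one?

No

Head-to-head results (48 voters total):
A vs B: B wins 25–23.
A vs C: A wins 25–23.
A vs D: D wins 27–21.
B vs C: C wins 44–4.
B vs D: D wins 25–23.
C vs D: C wins 25–23.
No candidate beats all others: A beats C beats B beats A, a majority cycle.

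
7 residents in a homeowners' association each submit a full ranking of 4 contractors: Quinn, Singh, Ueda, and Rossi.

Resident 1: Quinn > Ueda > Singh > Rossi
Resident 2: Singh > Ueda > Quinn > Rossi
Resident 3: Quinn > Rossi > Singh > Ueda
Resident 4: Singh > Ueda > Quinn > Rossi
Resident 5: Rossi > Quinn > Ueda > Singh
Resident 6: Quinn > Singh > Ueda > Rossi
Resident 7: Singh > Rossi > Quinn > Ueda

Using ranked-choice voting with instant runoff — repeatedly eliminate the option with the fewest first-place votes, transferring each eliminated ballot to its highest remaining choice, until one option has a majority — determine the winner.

Quinn

Round 1: Quinn 3, Singh 3, Rossi 1, Ueda 0. Ueda has the fewest and is eliminated.
Round 2: Quinn 3, Singh 3, Rossi 1. Rossi has the fewest and is eliminated.
Round 3: Quinn 4, Singh 3. Quinn has a majority.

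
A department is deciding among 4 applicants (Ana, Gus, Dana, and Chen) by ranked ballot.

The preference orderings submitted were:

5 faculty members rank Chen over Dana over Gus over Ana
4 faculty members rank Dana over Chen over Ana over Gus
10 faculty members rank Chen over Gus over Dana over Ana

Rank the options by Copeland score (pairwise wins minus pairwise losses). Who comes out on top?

Pairwise results:
  Ana vs Gus: Gus wins 15–4.
  Ana vs Dana: Dana wins 19–0.
  Ana vs Chen: Chen wins 19–0.
  Gus vs Dana: Gus wins 10–9.
  Gus vs Chen: Chen wins 19–0.
  Dana vs Chen: Chen wins 15–4.
Copeland scores (wins − losses):
  Ana: 0 − 3 = -3
  Gus: 2 − 1 = 1
  Dana: 1 − 2 = -1
  Chen: 3 − 0 = 3
Chen has the best Copeland score.

Chen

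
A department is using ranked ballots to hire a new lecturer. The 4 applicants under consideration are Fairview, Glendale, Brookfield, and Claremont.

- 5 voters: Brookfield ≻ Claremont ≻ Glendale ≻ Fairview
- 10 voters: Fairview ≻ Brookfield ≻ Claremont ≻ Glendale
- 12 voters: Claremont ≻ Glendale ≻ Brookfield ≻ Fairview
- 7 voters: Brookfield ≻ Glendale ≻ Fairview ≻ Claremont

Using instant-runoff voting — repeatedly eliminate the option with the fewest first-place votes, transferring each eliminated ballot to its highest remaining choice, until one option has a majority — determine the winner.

Brookfield

Round 1: Brookfield 12, Claremont 12, Fairview 10, Glendale 0. Glendale has the fewest and is eliminated.
Round 2: Brookfield 12, Claremont 12, Fairview 10. Fairview has the fewest and is eliminated.
Round 3: Brookfield 22, Claremont 12. Brookfield has a majority.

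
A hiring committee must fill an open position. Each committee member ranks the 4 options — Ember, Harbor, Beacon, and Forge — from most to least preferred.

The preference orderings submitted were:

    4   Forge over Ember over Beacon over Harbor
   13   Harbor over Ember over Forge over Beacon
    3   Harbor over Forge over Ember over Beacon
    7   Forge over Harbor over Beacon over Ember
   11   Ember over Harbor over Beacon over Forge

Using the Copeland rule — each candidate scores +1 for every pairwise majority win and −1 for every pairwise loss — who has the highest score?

Harbor

Pairwise results:
  Ember vs Harbor: Harbor wins 23–15.
  Ember vs Beacon: Ember wins 31–7.
  Ember vs Forge: Ember wins 24–14.
  Harbor vs Beacon: Harbor wins 34–4.
  Harbor vs Forge: Harbor wins 27–11.
  Beacon vs Forge: Forge wins 27–11.
Copeland scores (wins − losses):
  Ember: 2 − 1 = 1
  Harbor: 3 − 0 = 3
  Beacon: 0 − 3 = -3
  Forge: 1 − 2 = -1
Harbor has the best Copeland score.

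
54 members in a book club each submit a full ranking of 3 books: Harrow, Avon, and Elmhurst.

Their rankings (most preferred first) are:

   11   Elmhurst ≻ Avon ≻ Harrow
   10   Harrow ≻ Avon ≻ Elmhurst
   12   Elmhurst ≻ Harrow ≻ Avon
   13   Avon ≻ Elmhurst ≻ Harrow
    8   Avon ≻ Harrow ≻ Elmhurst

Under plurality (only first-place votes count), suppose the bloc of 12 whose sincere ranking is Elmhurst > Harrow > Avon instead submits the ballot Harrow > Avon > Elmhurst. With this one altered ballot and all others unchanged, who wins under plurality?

Harrow

First-place totals with the altered ballot: Harrow 22, Avon 21, Elmhurst 11.
The switch changes the winner from Elmhurst to Harrow.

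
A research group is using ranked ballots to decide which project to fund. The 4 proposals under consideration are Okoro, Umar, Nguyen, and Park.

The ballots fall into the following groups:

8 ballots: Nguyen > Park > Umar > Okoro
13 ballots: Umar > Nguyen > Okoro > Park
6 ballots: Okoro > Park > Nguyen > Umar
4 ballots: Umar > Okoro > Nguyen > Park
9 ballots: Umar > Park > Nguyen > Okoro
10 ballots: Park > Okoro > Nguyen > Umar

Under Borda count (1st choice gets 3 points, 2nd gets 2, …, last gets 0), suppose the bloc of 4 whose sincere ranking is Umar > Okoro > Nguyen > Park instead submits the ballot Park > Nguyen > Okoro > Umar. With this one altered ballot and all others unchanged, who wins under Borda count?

Park

Borda totals with the altered ballot: Okoro 55, Umar 74, Nguyen 83, Park 88.
The switch changes the winner from Umar to Park.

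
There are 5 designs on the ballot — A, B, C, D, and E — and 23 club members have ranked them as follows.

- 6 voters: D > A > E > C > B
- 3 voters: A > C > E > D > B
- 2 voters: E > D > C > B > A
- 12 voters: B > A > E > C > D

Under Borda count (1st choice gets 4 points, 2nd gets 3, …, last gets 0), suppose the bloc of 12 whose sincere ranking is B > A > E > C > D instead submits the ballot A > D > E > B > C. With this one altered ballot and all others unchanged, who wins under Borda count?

Borda totals with the altered ballot: A 78, B 14, C 19, D 69, E 50.
The winner is unchanged: still A.

A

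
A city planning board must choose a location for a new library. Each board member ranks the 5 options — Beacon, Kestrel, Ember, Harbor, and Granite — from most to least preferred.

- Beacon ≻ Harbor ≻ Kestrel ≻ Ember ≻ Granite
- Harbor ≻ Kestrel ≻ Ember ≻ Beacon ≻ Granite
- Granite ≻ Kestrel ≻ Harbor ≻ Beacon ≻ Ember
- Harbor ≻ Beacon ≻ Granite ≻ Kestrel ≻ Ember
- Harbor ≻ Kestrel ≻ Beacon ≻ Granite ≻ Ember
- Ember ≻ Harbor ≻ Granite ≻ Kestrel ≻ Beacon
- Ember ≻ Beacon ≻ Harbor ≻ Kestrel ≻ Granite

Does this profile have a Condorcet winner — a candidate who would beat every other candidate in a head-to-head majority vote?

Yes

Head-to-head results (7 voters total):
Beacon vs Kestrel: Kestrel wins 4–3.
Beacon vs Ember: Beacon wins 4–3.
Beacon vs Harbor: Harbor wins 5–2.
Beacon vs Granite: Beacon wins 5–2.
Kestrel vs Ember: Kestrel wins 5–2.
Kestrel vs Harbor: Harbor wins 6–1.
Kestrel vs Granite: Kestrel wins 4–3.
Ember vs Harbor: Harbor wins 5–2.
Ember vs Granite: Ember wins 4–3.
Harbor vs Granite: Harbor wins 6–1.
Harbor beats each rival — Beacon (5–2), Kestrel (6–1), Ember (5–2), Granite (6–1) — so Harbor is the Condorcet winner.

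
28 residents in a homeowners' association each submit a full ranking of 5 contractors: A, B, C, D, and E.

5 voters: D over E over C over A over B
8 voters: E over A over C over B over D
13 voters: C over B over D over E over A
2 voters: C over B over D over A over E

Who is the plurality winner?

C

First-place vote totals:
  A: 0
  B: 0
  C: 15
  D: 5
  E: 8
C has the most first-place votes.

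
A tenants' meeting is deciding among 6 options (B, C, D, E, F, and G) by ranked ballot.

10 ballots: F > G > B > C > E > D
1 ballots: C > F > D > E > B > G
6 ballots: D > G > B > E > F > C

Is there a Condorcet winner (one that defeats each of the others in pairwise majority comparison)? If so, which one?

F

Head-to-head results (17 voters total):
B vs C: B wins 16–1.
B vs D: B wins 10–7.
B vs E: B wins 16–1.
B vs F: F wins 11–6.
B vs G: G wins 16–1.
C vs D: C wins 11–6.
C vs E: C wins 11–6.
C vs F: F wins 16–1.
C vs G: G wins 16–1.
D vs E: E wins 10–7.
D vs F: F wins 11–6.
D vs G: G wins 10–7.
E vs F: F wins 11–6.
E vs G: G wins 16–1.
F vs G: F wins 11–6.
F beats each rival — B (11–6), C (16–1), D (11–6), E (11–6), G (11–6) — so F is the Condorcet winner.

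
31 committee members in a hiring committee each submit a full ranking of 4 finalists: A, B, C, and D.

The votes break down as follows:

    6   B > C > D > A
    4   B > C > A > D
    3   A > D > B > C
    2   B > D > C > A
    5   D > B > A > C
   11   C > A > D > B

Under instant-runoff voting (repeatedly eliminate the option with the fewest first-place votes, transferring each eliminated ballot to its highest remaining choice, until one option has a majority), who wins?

Round 1: B 12, C 11, D 5, A 3. A has the fewest and is eliminated.
Round 2: B 12, C 11, D 8. D has the fewest and is eliminated.
Round 3: B 20, C 11. B has a majority.

B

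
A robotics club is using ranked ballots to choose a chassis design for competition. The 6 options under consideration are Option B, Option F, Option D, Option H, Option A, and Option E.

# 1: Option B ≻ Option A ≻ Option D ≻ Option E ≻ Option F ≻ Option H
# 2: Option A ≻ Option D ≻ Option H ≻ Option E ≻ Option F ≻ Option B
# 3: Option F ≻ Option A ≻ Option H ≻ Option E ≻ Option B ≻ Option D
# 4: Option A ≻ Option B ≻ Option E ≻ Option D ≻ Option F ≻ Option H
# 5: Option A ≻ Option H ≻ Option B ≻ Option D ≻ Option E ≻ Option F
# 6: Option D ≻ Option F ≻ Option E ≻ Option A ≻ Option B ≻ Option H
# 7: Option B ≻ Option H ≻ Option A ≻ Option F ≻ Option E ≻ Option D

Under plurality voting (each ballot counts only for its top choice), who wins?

Option A

First-place vote totals:
  Option B: 2
  Option F: 1
  Option D: 1
  Option H: 0
  Option A: 3
  Option E: 0
Option A has the most first-place votes.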